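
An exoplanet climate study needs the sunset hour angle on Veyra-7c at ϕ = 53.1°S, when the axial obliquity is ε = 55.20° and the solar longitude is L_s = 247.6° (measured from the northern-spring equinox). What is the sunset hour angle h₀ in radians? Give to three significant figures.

Solar declination: sin δ = sin ε · sin L_s = sin 55.20° × sin 247.6° = -0.75919, so δ = -49.393°.
Sunrise equation: cos h₀ = −tan ϕ · tan δ = -1.5535 ≤ −1, so the host star never sets (polar day) and h₀ = π.

h₀ = 3.14 rad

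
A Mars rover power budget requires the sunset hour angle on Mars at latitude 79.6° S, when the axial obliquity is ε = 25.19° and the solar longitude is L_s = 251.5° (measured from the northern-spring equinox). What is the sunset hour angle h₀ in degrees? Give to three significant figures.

Solar declination: sin δ = sin ε · sin L_s = sin 25.19° × sin 251.5° = -0.40363, so δ = -23.805°.
Sunrise equation: cos h₀ = −tan ϕ · tan δ = -2.4037 ≤ −1, so the Sun never sets (polar day) and h₀ = π.

h₀ = 180°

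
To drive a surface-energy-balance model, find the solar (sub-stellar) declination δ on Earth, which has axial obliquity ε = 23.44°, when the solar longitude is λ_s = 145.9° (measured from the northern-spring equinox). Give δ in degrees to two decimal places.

sin δ = sin ε · sin λ_s = sin 23.44° × sin 145.9° = 0.223016.
δ = arcsin(0.223016) = +12.89°.

δ = +12.89°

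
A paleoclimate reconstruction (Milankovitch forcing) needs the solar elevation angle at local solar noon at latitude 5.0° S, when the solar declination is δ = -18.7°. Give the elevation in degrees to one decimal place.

At local noon the hour angle is zero, so the zenith angle equals |φ − δ| = |-5.0° − (-18.700°)| = 13.700°.
Elevation = 90° − 13.700° = 76.3°.

76.3°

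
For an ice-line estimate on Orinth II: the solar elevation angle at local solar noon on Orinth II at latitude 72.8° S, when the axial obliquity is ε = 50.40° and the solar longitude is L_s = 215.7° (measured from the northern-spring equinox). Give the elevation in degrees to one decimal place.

Solar declination: sin δ = sin ε · sin L_s = sin 50.40° × sin 215.7° = -0.44963, so δ = -26.720°.
At local noon the hour angle is zero, so the zenith angle equals |ϕ − δ| = |-72.8° − (-26.720°)| = 46.080°.
Elevation = 90° − 46.080° = 43.9°.

43.9°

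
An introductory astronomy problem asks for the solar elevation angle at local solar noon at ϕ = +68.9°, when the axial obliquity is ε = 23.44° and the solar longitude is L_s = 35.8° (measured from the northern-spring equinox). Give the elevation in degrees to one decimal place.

34.6°

Solar declination: sin δ = sin ε · sin L_s = sin 23.44° × sin 35.8° = 0.23269, so δ = +13.455°.
At local noon the hour angle is zero, so the zenith angle equals |ϕ − δ| = |+68.9° − (+13.455°)| = 55.445°.
Elevation = 90° − 55.445° = 34.6°.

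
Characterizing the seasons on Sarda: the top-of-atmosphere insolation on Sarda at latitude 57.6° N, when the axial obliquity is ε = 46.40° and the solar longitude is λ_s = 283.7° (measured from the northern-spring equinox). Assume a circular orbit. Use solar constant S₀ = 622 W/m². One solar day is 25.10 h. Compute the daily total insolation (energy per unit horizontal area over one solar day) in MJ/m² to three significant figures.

Solar declination: sin δ = sin ε · sin λ_s = sin 46.40° × sin 283.7° = -0.70357, so δ = -44.714°.
cos H₀ = −tan(+57.6°) tan(-44.714°) = 1.5601 ≥ 1 ⇒ polar night, H₀ = 0 and Q̄ = 0.
Daily total = Q̄ × 25.10 h × 3600 s/h = 0.00 MJ/m².

0.00 MJ/m²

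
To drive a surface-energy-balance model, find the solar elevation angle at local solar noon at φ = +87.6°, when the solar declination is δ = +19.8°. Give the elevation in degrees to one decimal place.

22.2°

At local noon the hour angle is zero, so the zenith angle equals |φ − δ| = |+87.6° − (+19.800°)| = 67.800°.
Elevation = 90° − 67.800° = 22.2°.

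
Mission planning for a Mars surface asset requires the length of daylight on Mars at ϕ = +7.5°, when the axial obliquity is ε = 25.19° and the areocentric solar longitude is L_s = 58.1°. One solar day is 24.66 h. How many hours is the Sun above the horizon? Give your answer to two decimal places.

12.73 h

sin δ = sin 25.19° × sin 58.1° = 0.36134, so δ = +21.183°.
cos h₀ = −tan ϕ · tan δ = −tan(+7.5°) × tan(+21.183°) = -0.0510, so h₀ = 1.6218 rad = 92.92°.
Daylight = 2h₀/(2π) × 24.66 h = (1.6218/π) × 24.66 = 12.73 h.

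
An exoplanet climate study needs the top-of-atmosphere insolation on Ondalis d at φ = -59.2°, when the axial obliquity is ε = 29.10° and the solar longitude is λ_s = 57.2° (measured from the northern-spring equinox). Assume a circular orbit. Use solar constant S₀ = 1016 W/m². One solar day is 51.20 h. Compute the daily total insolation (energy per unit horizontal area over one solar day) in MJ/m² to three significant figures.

Solar declination: sin δ = sin ε · sin λ_s = sin 29.10° × sin 57.2° = 0.40880, so δ = +24.129°.
cos H₀ = −tan(-59.2°) tan(+24.129°) = 0.7514, H₀ = 0.7206 rad.
Bracket: H₀ sin φ sin δ + cos φ cos δ sin H₀ = 0.7206×-0.85896×0.40880 + 0.51204×0.91263×0.65983 = -0.253034 + 0.308341 = 0.055307.
Q̄ = (S₀/π) × [bracket] = (1016/π) × 0.055307 = 17.886 W/m².
Daily total = Q̄ × 51.20 h × 3600 s/h = 17.886 × 51.20 × 3600 / 10⁶ = 3.297 MJ/m².

3.30 MJ/m²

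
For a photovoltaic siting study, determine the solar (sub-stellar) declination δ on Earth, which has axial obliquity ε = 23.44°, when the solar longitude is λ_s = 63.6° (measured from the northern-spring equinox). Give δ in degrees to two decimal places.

sin δ = sin ε · sin λ_s = sin 23.44° × sin 63.6° = 0.356304.
δ = arcsin(0.356304) = +20.87°.

δ = +20.87°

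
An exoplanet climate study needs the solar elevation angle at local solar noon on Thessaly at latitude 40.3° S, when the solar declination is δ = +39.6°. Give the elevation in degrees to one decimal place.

10.1°

At local noon the hour angle is zero, so the zenith angle equals |φ − δ| = |-40.3° − (+39.600°)| = 79.900°.
Elevation = 90° − 79.900° = 10.1°.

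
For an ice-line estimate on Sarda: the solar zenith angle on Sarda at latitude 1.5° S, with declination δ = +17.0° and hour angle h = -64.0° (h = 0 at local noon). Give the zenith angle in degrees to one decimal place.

cos θ_z = sin ϕ sin δ + cos ϕ cos δ cos h = -0.007653 + 0.419073 = 0.411420.
θ_z = arccos(0.411420) = 65.7°.

θ_z = 65.7°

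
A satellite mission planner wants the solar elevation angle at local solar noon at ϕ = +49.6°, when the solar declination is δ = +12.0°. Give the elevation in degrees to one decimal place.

At local noon the hour angle is zero, so the zenith angle equals |ϕ − δ| = |+49.6° − (+12.000°)| = 37.600°.
Elevation = 90° − 37.600° = 52.4°.

52.4°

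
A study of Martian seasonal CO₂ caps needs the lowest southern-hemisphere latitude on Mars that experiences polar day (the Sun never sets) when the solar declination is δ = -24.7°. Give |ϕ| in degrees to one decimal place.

|ϕ| = 65.3°

Polar day requires cos h₀ = −tan ϕ tan δ ≤ −1, i.e. tan ϕ tan δ ≥ 1.
The boundary is |tan ϕ| · |tan δ| = 1, so |ϕ| = 90° − |δ| = 90° − 24.7° = 65.3° in the southern hemisphere.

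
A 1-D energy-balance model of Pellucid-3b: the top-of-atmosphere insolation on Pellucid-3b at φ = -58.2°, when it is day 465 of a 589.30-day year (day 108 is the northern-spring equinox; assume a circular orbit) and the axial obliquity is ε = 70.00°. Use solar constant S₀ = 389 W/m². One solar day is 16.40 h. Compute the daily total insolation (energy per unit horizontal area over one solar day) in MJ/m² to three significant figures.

11.3 MJ/m²

Solar longitude: λ_s = 360° × (465 − 108)/589.30 = 218.089°.
sin δ = sin 70.00° × sin 218.089° = -0.57969, so δ = -35.428°.
cos H₀ = −tan(-58.2°) tan(-35.428°) = -1.1474 ≤ −1 ⇒ polar day, H₀ = π.
Bracket: H₀ sin φ sin δ + cos φ cos δ sin H₀ = 3.1416×-0.84989×-0.57969 + 0.52696×0.81484×0.00000 = 1.547781 + 0.000000 = 1.547781.
Q̄ = (S₀/π) × [bracket] = (389/π) × 1.547781 = 191.65 W/m².
Daily total = Q̄ × 16.40 h × 3600 s/h = 191.65 × 16.40 × 3600 / 10⁶ = 11.32 MJ/m².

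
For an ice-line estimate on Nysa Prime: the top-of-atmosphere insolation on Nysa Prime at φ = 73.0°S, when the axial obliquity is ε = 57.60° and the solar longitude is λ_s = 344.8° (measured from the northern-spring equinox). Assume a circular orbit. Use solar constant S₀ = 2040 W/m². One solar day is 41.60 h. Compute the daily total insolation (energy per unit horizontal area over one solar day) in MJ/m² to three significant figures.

68.1 MJ/m²

Solar declination: sin δ = sin ε · sin λ_s = sin 57.60° × sin 344.8° = -0.22137, so δ = -12.790°.
cos H₀ = −tan(-73.0°) tan(-12.790°) = -0.7425, H₀ = 2.4076 rad.
Bracket: H₀ sin φ sin δ + cos φ cos δ sin H₀ = 2.4076×-0.95630×-0.22137 + 0.29237×0.97519×0.66984 = 0.509680 + 0.190982 = 0.700662.
Q̄ = (S₀/π) × [bracket] = (2040/π) × 0.700662 = 454.98 W/m².
Daily total = Q̄ × 41.60 h × 3600 s/h = 454.98 × 41.60 × 3600 / 10⁶ = 68.14 MJ/m².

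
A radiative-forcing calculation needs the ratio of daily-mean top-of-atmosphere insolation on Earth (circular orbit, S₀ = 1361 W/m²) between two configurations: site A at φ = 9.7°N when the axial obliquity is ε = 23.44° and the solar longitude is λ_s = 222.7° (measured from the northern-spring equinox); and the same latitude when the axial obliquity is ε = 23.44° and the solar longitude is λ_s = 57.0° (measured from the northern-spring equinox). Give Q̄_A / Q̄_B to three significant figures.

— Configuration A (φ=+9.7°):
Solar declination: sin δ = sin ε · sin λ_s = sin 23.44° × sin 222.7° = -0.26976, so δ = -15.650°.
cos H₀ = −tan(+9.7°) tan(-15.650°) = 0.0479, H₀ = 1.5229 rad.
Bracket: H₀ sin φ sin δ + cos φ cos δ sin H₀ = 1.5229×0.16849×-0.26976 + 0.98570×0.96293×0.99885 = -0.069219 + 0.948069 = 0.878850.
Q̄ = (S₀/π) × [bracket] = (1361/π) × 0.878850 = 380.74 W/m².
— Configuration B (φ=+9.7°):
Solar declination: sin δ = sin ε · sin λ_s = sin 23.44° × sin 57.0° = 0.33361, so δ = +19.488°.
cos H₀ = −tan(+9.7°) tan(+19.488°) = -0.0605, H₀ = 1.6313 rad.
Bracket: H₀ sin φ sin δ + cos φ cos δ sin H₀ = 1.6313×0.16849×0.33361 + 0.98570×0.94271×0.99817 = 0.091695 + 0.927529 = 1.019224.
Q̄ = (S₀/π) × [bracket] = (1361/π) × 1.019224 = 441.55 W/m².
Ratio Q̄_A / Q̄_B = 380.74 / 441.55 = 0.8623.

Q̄_A / Q̄_B ≈ 0.862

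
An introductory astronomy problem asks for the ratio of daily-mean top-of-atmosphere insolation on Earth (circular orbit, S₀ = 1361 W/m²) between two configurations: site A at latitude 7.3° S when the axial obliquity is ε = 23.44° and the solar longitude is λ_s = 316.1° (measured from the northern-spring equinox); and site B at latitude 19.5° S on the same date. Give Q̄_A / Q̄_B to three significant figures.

Q̄_A / Q̄_B ≈ 0.956

— Configuration A (φ=-7.3°):
Solar declination: sin δ = sin ε · sin λ_s = sin 23.44° × sin 316.1° = -0.27583, so δ = -16.011°.
cos H₀ = −tan(-7.3°) tan(-16.011°) = -0.0368, H₀ = 1.6076 rad.
Bracket: H₀ sin φ sin δ + cos φ cos δ sin H₀ = 1.6076×-0.12706×-0.27583 + 0.99189×0.96121×0.99932 = 0.056341 + 0.952766 = 1.009107.
Q̄ = (S₀/π) × [bracket] = (1361/π) × 1.009107 = 437.17 W/m².
— Configuration B (φ=-19.5°):
cos H₀ = −tan(-19.5°) tan(-16.011°) = -0.1016, H₀ = 1.6726 rad.
Bracket: H₀ sin φ sin δ + cos φ cos δ sin H₀ = 1.6726×-0.33381×-0.27583 + 0.94264×0.96121×0.99482 = 0.154004 + 0.901382 = 1.055386.
Q̄ = (S₀/π) × [bracket] = (1361/π) × 1.055386 = 457.21 W/m².
Ratio Q̄_A / Q̄_B = 437.17 / 457.21 = 0.9562.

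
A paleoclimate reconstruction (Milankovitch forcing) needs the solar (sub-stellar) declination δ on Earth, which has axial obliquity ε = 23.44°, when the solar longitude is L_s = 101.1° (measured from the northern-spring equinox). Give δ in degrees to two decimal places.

δ = +22.98°

sin δ = sin ε · sin L_s = sin 23.44° × sin 101.1° = 0.390347.
δ = arcsin(0.390347) = +22.98°.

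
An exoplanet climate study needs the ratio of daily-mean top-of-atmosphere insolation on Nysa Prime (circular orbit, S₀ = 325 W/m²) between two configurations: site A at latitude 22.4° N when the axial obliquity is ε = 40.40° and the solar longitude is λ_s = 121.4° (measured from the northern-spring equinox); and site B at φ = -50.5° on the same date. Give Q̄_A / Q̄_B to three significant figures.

— Configuration A (φ=+22.4°):
Solar declination: sin δ = sin ε · sin λ_s = sin 40.40° × sin 121.4° = 0.55320, so δ = +33.587°.
cos H₀ = −tan(+22.4°) tan(+33.587°) = -0.2737, H₀ = 1.8480 rad.
Bracket: H₀ sin φ sin δ + cos φ cos δ sin H₀ = 1.8480×0.38107×0.55320 + 0.92455×0.83305×0.96181 = 0.389573 + 0.740783 = 1.130356.
Q̄ = (S₀/π) × [bracket] = (325/π) × 1.130356 = 116.94 W/m².
— Configuration B (φ=-50.5°):
cos H₀ = −tan(-50.5°) tan(+33.587°) = 0.8056, H₀ = 0.6341 rad.
Bracket: H₀ sin φ sin δ + cos φ cos δ sin H₀ = 0.6341×-0.77162×0.55320 + 0.63608×0.83305×0.59248 = -0.270672 + 0.313947 = 0.043275.
Q̄ = (S₀/π) × [bracket] = (325/π) × 0.043275 = 4.4768 W/m².
Ratio Q̄_A / Q̄_B = 116.94 / 4.4768 = 26.12.

Q̄_A / Q̄_B ≈ 26.1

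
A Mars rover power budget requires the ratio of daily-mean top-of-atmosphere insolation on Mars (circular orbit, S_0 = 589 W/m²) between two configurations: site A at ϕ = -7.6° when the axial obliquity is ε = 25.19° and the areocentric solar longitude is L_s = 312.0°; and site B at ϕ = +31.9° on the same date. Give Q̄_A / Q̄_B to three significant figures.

— Configuration A (ϕ=-7.6°):
sin δ = sin 25.19° × sin 312.0° = -0.31630, so δ = -18.439°.
cos h₀ = −tan(-7.6°) tan(-18.439°) = -0.0445, h₀ = 1.6153 rad.
Bracket: h₀ sin ϕ sin δ + cos ϕ cos δ sin h₀ = 1.6153×-0.13226×-0.31630 + 0.99122×0.94866×0.99901 = 0.067574 + 0.939400 = 1.006974.
Q̄ = (S_0/π) × [bracket] = (589/π) × 1.006974 = 188.79 W/m².
— Configuration B (ϕ=+31.9°):
cos h₀ = −tan(+31.9°) tan(-18.439°) = 0.2075, h₀ = 1.3617 rad.
Bracket: h₀ sin ϕ sin δ + cos ϕ cos δ sin h₀ = 1.3617×0.52844×-0.31630 + 0.84897×0.94866×0.97823 = -0.227602 + 0.787851 = 0.560249.
Q̄ = (S_0/π) × [bracket] = (589/π) × 0.560249 = 105.04 W/m².
Ratio Q̄_A / Q̄_B = 188.79 / 105.04 = 1.797.

Q̄_A / Q̄_B ≈ 1.80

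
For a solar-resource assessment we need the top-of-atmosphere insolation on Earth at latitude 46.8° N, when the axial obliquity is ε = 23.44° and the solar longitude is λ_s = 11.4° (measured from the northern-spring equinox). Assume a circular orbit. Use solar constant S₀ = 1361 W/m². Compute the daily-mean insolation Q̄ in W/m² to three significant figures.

Q̄ ≈ 336 W/m²

Solar declination: sin δ = sin ε · sin λ_s = sin 23.44° × sin 11.4° = 0.07863, so δ = +4.510°.
cos H₀ = −tan(+46.8°) tan(+4.510°) = -0.0840, H₀ = 1.6549 rad.
Bracket: H₀ sin φ sin δ + cos φ cos δ sin H₀ = 1.6549×0.72897×0.07863 + 0.68455×0.99690×0.99647 = 0.094857 + 0.680019 = 0.774876.
Q̄ = (S₀/π) × [bracket] = (1361/π) × 0.774876 = 335.7 W/m².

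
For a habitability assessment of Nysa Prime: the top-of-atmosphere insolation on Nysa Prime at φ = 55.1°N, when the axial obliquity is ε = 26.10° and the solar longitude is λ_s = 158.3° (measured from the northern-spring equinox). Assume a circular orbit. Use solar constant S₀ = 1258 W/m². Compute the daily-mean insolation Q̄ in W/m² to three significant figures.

Q̄ ≈ 316 W/m²

Solar declination: sin δ = sin ε · sin λ_s = sin 26.10° × sin 158.3° = 0.16267, so δ = +9.362°.
cos H₀ = −tan(+55.1°) tan(+9.362°) = -0.2363, H₀ = 1.8094 rad.
Bracket: H₀ sin φ sin δ + cos φ cos δ sin H₀ = 1.8094×0.82015×0.16267 + 0.57215×0.98668×0.97167 = 0.241399 + 0.548536 = 0.789935.
Q̄ = (S₀/π) × [bracket] = (1258/π) × 0.789935 = 316.3 W/m².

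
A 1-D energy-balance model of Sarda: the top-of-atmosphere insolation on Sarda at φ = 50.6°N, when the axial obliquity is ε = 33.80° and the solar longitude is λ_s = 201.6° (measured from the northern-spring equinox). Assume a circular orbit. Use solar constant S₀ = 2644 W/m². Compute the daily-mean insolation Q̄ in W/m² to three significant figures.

Solar declination: sin δ = sin ε · sin λ_s = sin 33.80° × sin 201.6° = -0.20479, so δ = -11.817°.
cos H₀ = −tan(+50.6°) tan(-11.817°) = 0.2547, H₀ = 1.3132 rad.
Bracket: H₀ sin φ sin δ + cos φ cos δ sin H₀ = 1.3132×0.77273×-0.20479 + 0.63473×0.97881×0.96702 = -0.207810 + 0.600790 = 0.392980.
Q̄ = (S₀/π) × [bracket] = (2644/π) × 0.392980 = 330.7 W/m².

Q̄ ≈ 331 W/m²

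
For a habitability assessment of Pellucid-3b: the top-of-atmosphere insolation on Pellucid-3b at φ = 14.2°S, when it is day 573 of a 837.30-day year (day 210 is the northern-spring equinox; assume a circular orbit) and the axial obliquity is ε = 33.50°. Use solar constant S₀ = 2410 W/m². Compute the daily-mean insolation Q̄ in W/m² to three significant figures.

Solar longitude: λ_s = 360° × (573 − 210)/837.30 = 156.073°.
sin δ = sin 33.50° × sin 156.073° = 0.22385, so δ = +12.935°.
cos H₀ = −tan(-14.2°) tan(+12.935°) = 0.0581, H₀ = 1.5126 rad.
Bracket: H₀ sin φ sin δ + cos φ cos δ sin H₀ = 1.5126×-0.24531×0.22385 + 0.96945×0.97462×0.99831 = -0.083061 + 0.943249 = 0.860188.
Q̄ = (S₀/π) × [bracket] = (2410/π) × 0.860188 = 659.9 W/m².

Q̄ ≈ 660 W/m²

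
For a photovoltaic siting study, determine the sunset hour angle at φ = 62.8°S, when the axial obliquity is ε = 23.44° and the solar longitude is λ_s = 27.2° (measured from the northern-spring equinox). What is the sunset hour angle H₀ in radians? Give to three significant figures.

Solar declination: sin δ = sin ε · sin λ_s = sin 23.44° × sin 27.2° = 0.18183, so δ = +10.476°.
cos H₀ = −tan φ · tan δ = −tan(-62.8°) × tan(+10.476°) = 0.3598, so H₀ = 1.2027 rad = 68.91°.

H₀ = 1.20 rad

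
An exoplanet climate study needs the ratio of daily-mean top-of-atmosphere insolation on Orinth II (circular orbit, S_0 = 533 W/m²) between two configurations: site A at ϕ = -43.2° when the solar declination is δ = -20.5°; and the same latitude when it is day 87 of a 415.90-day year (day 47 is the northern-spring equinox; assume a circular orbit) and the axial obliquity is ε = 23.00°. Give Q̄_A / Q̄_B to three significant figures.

— Configuration A (ϕ=-43.2°):
cos h₀ = −tan(-43.2°) tan(-20.500°) = -0.3511, h₀ = 1.9295 rad.
Bracket: h₀ sin ϕ sin δ + cos ϕ cos δ sin h₀ = 1.9295×-0.68455×-0.35021 + 0.72897×0.93667×0.93634 = 0.462571 + 0.639337 = 1.101908.
Q̄ = (S_0/π) × [bracket] = (533/π) × 1.101908 = 186.95 W/m².
— Configuration B (ϕ=-43.2°):
Solar longitude: L_s = 360° × (87 − 47)/415.90 = 34.624°.
sin δ = sin 23.00° × sin 34.624° = 0.22201, so δ = +12.827°.
cos h₀ = −tan(-43.2°) tan(+12.827°) = 0.2138, h₀ = 1.3553 rad.
Bracket: h₀ sin ϕ sin δ + cos ϕ cos δ sin h₀ = 1.3553×-0.68455×0.22201 + 0.72897×0.97505×0.97687 = -0.205974 + 0.694342 = 0.488368.
Q̄ = (S_0/π) × [bracket] = (533/π) × 0.488368 = 82.856 W/m².
Ratio Q̄_A / Q̄_B = 186.95 / 82.856 = 2.256.

Q̄_A / Q̄_B ≈ 2.26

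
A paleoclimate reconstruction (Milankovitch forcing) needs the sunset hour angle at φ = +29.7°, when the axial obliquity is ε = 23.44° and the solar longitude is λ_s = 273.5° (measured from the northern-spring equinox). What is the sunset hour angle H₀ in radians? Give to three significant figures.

H₀ = 1.32 rad

Solar declination: sin δ = sin ε · sin λ_s = sin 23.44° × sin 273.5° = -0.39705, so δ = -23.394°.
cos H₀ = −tan φ · tan δ = −tan(+29.7°) × tan(-23.394°) = 0.2468, so H₀ = 1.3215 rad = 75.71°.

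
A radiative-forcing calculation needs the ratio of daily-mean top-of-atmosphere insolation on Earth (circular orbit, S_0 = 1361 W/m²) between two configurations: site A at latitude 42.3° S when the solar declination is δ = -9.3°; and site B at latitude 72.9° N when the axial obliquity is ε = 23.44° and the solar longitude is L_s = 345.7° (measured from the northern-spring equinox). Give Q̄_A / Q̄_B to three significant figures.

— Configuration A (ϕ=-42.3°):
cos h₀ = −tan(-42.3°) tan(-9.300°) = -0.1490, h₀ = 1.7204 rad.
Bracket: h₀ sin ϕ sin δ + cos ϕ cos δ sin h₀ = 1.7204×-0.67301×-0.16160 + 0.73963×0.98686×0.98884 = 0.187108 + 0.721765 = 0.908873.
Q̄ = (S_0/π) × [bracket] = (1361/π) × 0.908873 = 393.74 W/m².
— Configuration B (ϕ=+72.9°):
Solar declination: sin δ = sin ε · sin L_s = sin 23.44° × sin 345.7° = -0.09825, so δ = -5.639°.
cos h₀ = −tan(+72.9°) tan(-5.639°) = 0.3209, h₀ = 1.2441 rad.
Bracket: h₀ sin ϕ sin δ + cos ϕ cos δ sin h₀ = 1.2441×0.95579×-0.09825 + 0.29404×0.99516×0.94710 = -0.116829 + 0.277137 = 0.160308.
Q̄ = (S_0/π) × [bracket] = (1361/π) × 0.160308 = 69.449 W/m².
Ratio Q̄_A / Q̄_B = 393.74 / 69.449 = 5.669.

Q̄_A / Q̄_B ≈ 5.67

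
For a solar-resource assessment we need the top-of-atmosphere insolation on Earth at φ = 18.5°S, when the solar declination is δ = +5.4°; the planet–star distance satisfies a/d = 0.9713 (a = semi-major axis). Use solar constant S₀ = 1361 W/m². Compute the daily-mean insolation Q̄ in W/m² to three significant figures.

cos H₀ = −tan(-18.5°) tan(+5.400°) = 0.0316, H₀ = 1.5392 rad.
Bracket: H₀ sin φ sin δ + cos φ cos δ sin H₀ = 1.5392×-0.31730×0.09411 + 0.94832×0.99556×0.99950 = -0.045962 + 0.943637 = 0.897675.
Inverse-square distance factor (a/d)² = 0.9713² = 0.943424.
Q̄ = (S₀/π) × 0.943424 × [bracket] = (1361/π) × 0.943424 × 0.897675 = 366.9 W/m².

Q̄ ≈ 367 W/m²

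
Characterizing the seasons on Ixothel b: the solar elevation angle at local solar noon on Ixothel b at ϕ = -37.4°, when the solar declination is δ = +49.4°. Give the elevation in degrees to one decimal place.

3.2°

At local noon the hour angle is zero, so the zenith angle equals |ϕ − δ| = |-37.4° − (+49.400°)| = 86.800°.
Elevation = 90° − 86.800° = 3.2°.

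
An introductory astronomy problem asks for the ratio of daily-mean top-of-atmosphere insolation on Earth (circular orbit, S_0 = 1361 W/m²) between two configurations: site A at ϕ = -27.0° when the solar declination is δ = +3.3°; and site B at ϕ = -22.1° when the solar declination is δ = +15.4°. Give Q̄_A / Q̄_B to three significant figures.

— Configuration A (ϕ=-27.0°):
cos h₀ = −tan(-27.0°) tan(+3.300°) = 0.0294, h₀ = 1.5414 rad.
Bracket: h₀ sin ϕ sin δ + cos ϕ cos δ sin h₀ = 1.5414×-0.45399×0.05756 + 0.89101×0.99834×0.99957 = -0.040279 + 0.889148 = 0.848869.
Q̄ = (S_0/π) × [bracket] = (1361/π) × 0.848869 = 367.75 W/m².
— Configuration B (ϕ=-22.1°):
cos h₀ = −tan(-22.1°) tan(+15.400°) = 0.1118, h₀ = 1.4587 rad.
Bracket: h₀ sin ϕ sin δ + cos ϕ cos δ sin h₀ = 1.4587×-0.37622×0.26556 + 0.92653×0.96410×0.99373 = -0.145737 + 0.887667 = 0.741930.
Q̄ = (S_0/π) × [bracket] = (1361/π) × 0.741930 = 321.42 W/m².
Ratio Q̄_A / Q̄_B = 367.75 / 321.42 = 1.144.

Q̄_A / Q̄_B ≈ 1.14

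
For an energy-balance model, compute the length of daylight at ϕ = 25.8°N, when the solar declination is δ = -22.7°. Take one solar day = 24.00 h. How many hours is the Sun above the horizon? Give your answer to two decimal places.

10.44 h

cos h₀ = −tan ϕ · tan δ = −tan(+25.8°) × tan(-22.700°) = 0.2022, so h₀ = 1.3672 rad = 78.33°.
Daylight = 2h₀/(2π) × 24.00 h = (1.3672/π) × 24.00 = 10.44 h.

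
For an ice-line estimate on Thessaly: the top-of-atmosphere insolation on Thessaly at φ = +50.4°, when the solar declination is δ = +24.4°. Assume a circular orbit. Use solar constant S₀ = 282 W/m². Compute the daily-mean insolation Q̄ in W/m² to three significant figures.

cos H₀ = −tan(+50.4°) tan(+24.400°) = -0.5483, H₀ = 2.1512 rad.
Bracket: H₀ sin φ sin δ + cos φ cos δ sin H₀ = 2.1512×0.77051×0.41310 + 0.63742×0.91068×0.83626 = 0.684722 + 0.485437 = 1.170159.
Q̄ = (S₀/π) × [bracket] = (282/π) × 1.170159 = 105.0 W/m².

Q̄ ≈ 105 W/m²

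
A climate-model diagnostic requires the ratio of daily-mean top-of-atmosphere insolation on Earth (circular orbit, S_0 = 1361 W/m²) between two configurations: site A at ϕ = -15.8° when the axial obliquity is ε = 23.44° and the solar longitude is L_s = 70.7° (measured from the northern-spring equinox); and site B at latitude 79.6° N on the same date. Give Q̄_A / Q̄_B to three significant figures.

— Configuration A (ϕ=-15.8°):
Solar declination: sin δ = sin ε · sin L_s = sin 23.44° × sin 70.7° = 0.37543, so δ = +22.051°.
cos h₀ = −tan(-15.8°) tan(+22.051°) = 0.1146, h₀ = 1.4559 rad.
Bracket: h₀ sin ϕ sin δ + cos ϕ cos δ sin h₀ = 1.4559×-0.27228×0.37543 + 0.96222×0.92685×0.99341 = -0.148825 + 0.885956 = 0.737131.
Q̄ = (S_0/π) × [bracket] = (1361/π) × 0.737131 = 319.34 W/m².
— Configuration B (ϕ=+79.6°):
cos h₀ = −tan(+79.6°) tan(+22.051°) = -2.2070 ≤ −1 ⇒ polar day, h₀ = π.
Bracket: h₀ sin ϕ sin δ + cos ϕ cos δ sin h₀ = 3.1416×0.98357×0.37543 + 0.18052×0.92685×0.00000 = 1.160073 + 0.000000 = 1.160073.
Q̄ = (S_0/π) × [bracket] = (1361/π) × 1.160073 = 502.57 W/m².
Ratio Q̄_A / Q̄_B = 319.34 / 502.57 = 0.6354.

Q̄_A / Q̄_B ≈ 0.635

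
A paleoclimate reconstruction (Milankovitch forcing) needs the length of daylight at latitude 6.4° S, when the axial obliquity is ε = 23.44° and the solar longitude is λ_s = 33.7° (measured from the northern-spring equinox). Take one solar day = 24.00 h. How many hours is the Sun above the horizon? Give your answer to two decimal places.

Solar declination: sin δ = sin ε · sin λ_s = sin 23.44° × sin 33.7° = 0.22071, so δ = +12.751°.
cos H₀ = −tan φ · tan δ = −tan(-6.4°) × tan(+12.751°) = 0.0254, so H₀ = 1.5454 rad = 88.55°.
Daylight = 2H₀/(2π) × 24.00 h = (1.5454/π) × 24.00 = 11.81 h.

11.81 h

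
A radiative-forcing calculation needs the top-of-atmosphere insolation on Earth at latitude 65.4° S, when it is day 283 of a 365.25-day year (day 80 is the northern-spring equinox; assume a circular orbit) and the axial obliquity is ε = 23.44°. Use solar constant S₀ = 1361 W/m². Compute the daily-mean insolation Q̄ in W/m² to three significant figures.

Solar longitude: λ_s = 360° × (283 − 80)/365.25 = 200.082°.
sin δ = sin 23.44° × sin 200.082° = -0.13659, so δ = -7.850°.
cos H₀ = −tan(-65.4°) tan(-7.850°) = -0.3012, H₀ = 1.8767 rad.
Bracket: H₀ sin φ sin δ + cos φ cos δ sin H₀ = 1.8767×-0.90924×-0.13659 + 0.41628×0.99063×0.95358 = 0.233073 + 0.393237 = 0.626310.
Q̄ = (S₀/π) × [bracket] = (1361/π) × 0.626310 = 271.3 W/m².

Q̄ ≈ 271 W/m²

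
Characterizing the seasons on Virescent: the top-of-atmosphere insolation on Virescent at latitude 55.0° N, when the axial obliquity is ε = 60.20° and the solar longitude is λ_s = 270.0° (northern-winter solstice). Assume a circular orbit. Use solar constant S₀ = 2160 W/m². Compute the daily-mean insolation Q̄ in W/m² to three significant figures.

Solar declination: sin δ = sin ε · sin λ_s = sin 60.20° × sin 270.0° = -0.86777, so δ = -60.200°.
cos H₀ = −tan(+55.0°) tan(-60.200°) = 2.4937 ≥ 1 ⇒ polar night, H₀ = 0 and Q̄ = 0.

Q̄ ≈ 0.00 W/m²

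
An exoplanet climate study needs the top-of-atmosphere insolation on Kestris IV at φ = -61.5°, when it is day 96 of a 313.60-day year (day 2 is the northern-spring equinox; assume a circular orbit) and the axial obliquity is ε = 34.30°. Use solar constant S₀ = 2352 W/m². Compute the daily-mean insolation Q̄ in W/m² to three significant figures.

Q̄ ≈ 0.00 W/m²

Solar longitude: λ_s = 360° × (96 − 2)/313.60 = 107.908°.
sin δ = sin 34.30° × sin 107.908° = 0.53622, so δ = +32.427°.
cos H₀ = −tan(-61.5°) tan(+32.427°) = 1.1700 ≥ 1 ⇒ polar night, H₀ = 0 and Q̄ = 0.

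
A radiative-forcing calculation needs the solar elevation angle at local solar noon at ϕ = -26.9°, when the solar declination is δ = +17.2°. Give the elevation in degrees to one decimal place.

At local noon the hour angle is zero, so the zenith angle equals |ϕ − δ| = |-26.9° − (+17.200°)| = 44.100°.
Elevation = 90° − 44.100° = 45.9°.

45.9°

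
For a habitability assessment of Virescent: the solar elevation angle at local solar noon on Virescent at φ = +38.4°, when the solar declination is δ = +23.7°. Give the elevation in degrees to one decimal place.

At local noon the hour angle is zero, so the zenith angle equals |φ − δ| = |+38.4° − (+23.700°)| = 14.700°.
Elevation = 90° − 14.700° = 75.3°.

75.3°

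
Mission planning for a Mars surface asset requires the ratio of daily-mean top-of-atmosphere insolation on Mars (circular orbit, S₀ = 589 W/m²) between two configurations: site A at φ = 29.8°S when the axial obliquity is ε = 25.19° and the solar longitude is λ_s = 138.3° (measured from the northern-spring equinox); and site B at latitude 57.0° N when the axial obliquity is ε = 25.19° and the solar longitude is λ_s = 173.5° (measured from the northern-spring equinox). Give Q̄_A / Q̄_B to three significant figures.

Q̄_A / Q̄_B ≈ 1.02

— Configuration A (φ=-29.8°):
Solar declination: sin δ = sin ε · sin λ_s = sin 25.19° × sin 138.3° = 0.28314, so δ = +16.447°.
cos H₀ = −tan(-29.8°) tan(+16.447°) = 0.1691, H₀ = 1.4009 rad.
Bracket: H₀ sin φ sin δ + cos φ cos δ sin H₀ = 1.4009×-0.49697×0.28314 + 0.86777×0.95908×0.98560 = -0.197124 + 0.820276 = 0.623152.
Q̄ = (S₀/π) × [bracket] = (589/π) × 0.623152 = 116.83 W/m².
— Configuration B (φ=+57.0°):
Solar declination: sin δ = sin ε · sin λ_s = sin 25.19° × sin 173.5° = 0.04818, so δ = +2.762°.
cos H₀ = −tan(+57.0°) tan(+2.762°) = -0.0743, H₀ = 1.6451 rad.
Bracket: H₀ sin φ sin δ + cos φ cos δ sin H₀ = 1.6451×0.83867×0.04818 + 0.54464×0.99884×0.99724 = 0.066474 + 0.542507 = 0.608981.
Q̄ = (S₀/π) × [bracket] = (589/π) × 0.608981 = 114.17 W/m².
Ratio Q̄_A / Q̄_B = 116.83 / 114.17 = 1.023.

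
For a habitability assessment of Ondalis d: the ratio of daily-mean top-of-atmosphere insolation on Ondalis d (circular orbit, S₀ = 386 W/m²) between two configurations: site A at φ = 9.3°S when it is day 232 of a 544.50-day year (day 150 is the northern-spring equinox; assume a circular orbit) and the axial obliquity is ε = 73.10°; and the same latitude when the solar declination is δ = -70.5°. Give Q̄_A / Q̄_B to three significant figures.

— Configuration A (φ=-9.3°):
Solar longitude: λ_s = 360° × (232 − 150)/544.50 = 54.215°.
sin δ = sin 73.10° × sin 54.215° = 0.77618, so δ = +50.912°.
cos H₀ = −tan(-9.3°) tan(+50.912°) = 0.2016, H₀ = 1.3678 rad.
Bracket: H₀ sin φ sin δ + cos φ cos δ sin H₀ = 1.3678×-0.16160×0.77618 + 0.98686×0.63051×0.97947 = -0.171564 + 0.609451 = 0.437887.
Q̄ = (S₀/π) × [bracket] = (386/π) × 0.437887 = 53.802 W/m².
— Configuration B (φ=-9.3°):
cos H₀ = −tan(-9.3°) tan(-70.500°) = -0.4624, H₀ = 2.0515 rad.
Bracket: H₀ sin φ sin δ + cos φ cos δ sin H₀ = 2.0515×-0.16160×-0.94264 + 0.98686×0.33381×0.88665 = 0.312506 + 0.292084 = 0.604590.
Q̄ = (S₀/π) × [bracket] = (386/π) × 0.604590 = 74.285 W/m².
Ratio Q̄_A / Q̄_B = 53.802 / 74.285 = 0.7243.

Q̄_A / Q̄_B ≈ 0.724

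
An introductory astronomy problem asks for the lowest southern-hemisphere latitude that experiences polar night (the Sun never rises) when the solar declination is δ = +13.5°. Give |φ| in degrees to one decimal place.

Polar night requires cos H₀ = −tan φ tan δ ≥ 1, i.e. tan φ tan δ ≤ −1.
The boundary is |tan φ| · |tan δ| = 1, so |φ| = 90° − |δ| = 90° − 13.5° = 76.5° in the southern hemisphere.

|φ| = 76.5°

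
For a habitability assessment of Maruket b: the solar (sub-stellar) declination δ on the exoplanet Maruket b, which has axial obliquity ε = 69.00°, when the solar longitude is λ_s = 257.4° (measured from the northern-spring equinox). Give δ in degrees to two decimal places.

sin δ = sin ε · sin λ_s = sin 69.00° × sin 257.4° = -0.911097.
δ = arcsin(-0.911097) = -65.66°.

δ = -65.66°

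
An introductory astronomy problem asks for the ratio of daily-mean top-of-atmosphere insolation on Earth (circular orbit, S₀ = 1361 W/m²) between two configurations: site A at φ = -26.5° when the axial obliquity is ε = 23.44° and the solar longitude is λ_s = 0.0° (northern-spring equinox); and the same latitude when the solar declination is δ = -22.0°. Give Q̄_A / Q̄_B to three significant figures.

Q̄_A / Q̄_B ≈ 0.807

— Configuration A (φ=-26.5°):
Solar declination: sin δ = sin ε · sin λ_s = sin 23.44° × sin 0.0° = 0.00000, so δ = +0.000°.
cos H₀ = −tan(-26.5°) tan(+0.000°) = 0.0000, H₀ = 1.5708 rad.
Bracket: H₀ sin φ sin δ + cos φ cos δ sin H₀ = 1.5708×-0.44620×0.00000 + 0.89493×1.00000×1.00000 = -0.000000 + 0.894930 = 0.894930.
Q̄ = (S₀/π) × [bracket] = (1361/π) × 0.894930 = 387.70 W/m².
— Configuration B (φ=-26.5°):
cos H₀ = −tan(-26.5°) tan(-22.000°) = -0.2014, H₀ = 1.7736 rad.
Bracket: H₀ sin φ sin δ + cos φ cos δ sin H₀ = 1.7736×-0.44620×-0.37461 + 0.89493×0.92718×0.97950 = 0.296459 + 0.812751 = 1.109210.
Q̄ = (S₀/π) × [bracket] = (1361/π) × 1.109210 = 480.53 W/m².
Ratio Q̄_A / Q̄_B = 387.70 / 480.53 = 0.8068.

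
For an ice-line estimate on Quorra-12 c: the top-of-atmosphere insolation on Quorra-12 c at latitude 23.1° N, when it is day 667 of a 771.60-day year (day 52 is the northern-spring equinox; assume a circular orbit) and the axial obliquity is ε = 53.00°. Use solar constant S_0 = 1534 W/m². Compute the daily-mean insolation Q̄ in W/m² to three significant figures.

Q̄ ≈ 97.7 W/m²

Solar longitude: L_s = 360° × (667 − 52)/771.60 = 286.936°.
sin δ = sin 53.00° × sin 286.936° = -0.76400, so δ = -49.818°.
cos h₀ = −tan(+23.1°) tan(-49.818°) = 0.5051, h₀ = 1.0413 rad.
Bracket: h₀ sin ϕ sin δ + cos ϕ cos δ sin h₀ = 1.0413×0.39234×-0.76400 + 0.91982×0.64522×0.86309 = -0.312127 + 0.512232 = 0.200105.
Q̄ = (S_0/π) × [bracket] = (1534/π) × 0.200105 = 97.71 W/m².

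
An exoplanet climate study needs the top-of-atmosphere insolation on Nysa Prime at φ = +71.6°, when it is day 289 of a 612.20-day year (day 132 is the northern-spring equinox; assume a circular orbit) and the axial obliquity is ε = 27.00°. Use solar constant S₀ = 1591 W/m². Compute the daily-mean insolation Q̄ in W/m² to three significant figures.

Q̄ ≈ 685 W/m²

Solar longitude: λ_s = 360° × (289 − 132)/612.20 = 92.323°.
sin δ = sin 27.00° × sin 92.323° = 0.45362, so δ = +26.976°.
cos H₀ = −tan(+71.6°) tan(+26.976°) = -1.5301 ≤ −1 ⇒ polar day, H₀ = π.
Bracket: H₀ sin φ sin δ + cos φ cos δ sin H₀ = 3.1416×0.94888×0.45362 + 0.31565×0.89120×0.00000 = 1.352242 + 0.000000 = 1.352242.
Q̄ = (S₀/π) × [bracket] = (1591/π) × 1.352242 = 684.8 W/m².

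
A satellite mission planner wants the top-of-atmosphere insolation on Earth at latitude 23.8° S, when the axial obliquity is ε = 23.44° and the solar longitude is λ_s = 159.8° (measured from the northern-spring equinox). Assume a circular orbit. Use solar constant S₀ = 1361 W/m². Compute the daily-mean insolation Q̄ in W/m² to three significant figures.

Q̄ ≈ 356 W/m²

Solar declination: sin δ = sin ε · sin λ_s = sin 23.44° × sin 159.8° = 0.13736, so δ = +7.895°.
cos H₀ = −tan(-23.8°) tan(+7.895°) = 0.0612, H₀ = 1.5096 rad.
Bracket: H₀ sin φ sin δ + cos φ cos δ sin H₀ = 1.5096×-0.40355×0.13736 + 0.91496×0.99052×0.99813 = -0.083680 + 0.904591 = 0.820911.
Q̄ = (S₀/π) × [bracket] = (1361/π) × 0.820911 = 355.6 W/m².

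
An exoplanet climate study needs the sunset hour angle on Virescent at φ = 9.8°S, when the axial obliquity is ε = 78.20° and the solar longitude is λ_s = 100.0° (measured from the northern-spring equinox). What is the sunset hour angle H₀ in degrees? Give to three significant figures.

Solar declination: sin δ = sin ε · sin λ_s = sin 78.20° × sin 100.0° = 0.96400, so δ = +74.579°.
cos H₀ = −tan φ · tan δ = −tan(-9.8°) × tan(+74.579°) = 0.6262, so H₀ = 0.8942 rad = 51.23°.

H₀ = 51.2°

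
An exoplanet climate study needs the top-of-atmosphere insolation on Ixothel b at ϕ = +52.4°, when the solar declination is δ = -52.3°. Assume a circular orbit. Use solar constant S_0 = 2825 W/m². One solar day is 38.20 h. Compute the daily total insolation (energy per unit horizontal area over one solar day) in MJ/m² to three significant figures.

0.00 MJ/m²

cos h₀ = −tan(+52.4°) tan(-52.300°) = 1.6801 ≥ 1 ⇒ polar night, h₀ = 0 and Q̄ = 0.
Daily total = Q̄ × 38.20 h × 3600 s/h = 0.00 MJ/m².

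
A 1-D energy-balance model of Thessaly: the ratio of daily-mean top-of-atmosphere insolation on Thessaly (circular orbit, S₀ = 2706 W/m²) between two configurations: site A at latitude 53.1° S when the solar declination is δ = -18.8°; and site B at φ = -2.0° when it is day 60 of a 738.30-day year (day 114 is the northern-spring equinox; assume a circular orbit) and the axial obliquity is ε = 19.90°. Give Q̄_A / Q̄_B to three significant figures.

Q̄_A / Q̄_B ≈ 1.04

— Configuration A (φ=-53.1°):
cos H₀ = −tan(-53.1°) tan(-18.800°) = -0.4534, H₀ = 2.0414 rad.
Bracket: H₀ sin φ sin δ + cos φ cos δ sin H₀ = 2.0414×-0.79968×-0.32227 + 0.60042×0.94665×0.89130 = 0.526095 + 0.506604 = 1.032699.
Q̄ = (S₀/π) × [bracket] = (2706/π) × 1.032699 = 889.51 W/m².
— Configuration B (φ=-2.0°):
Solar longitude: λ_s = 360° × (60 − 114)/738.30 = -26.331°, i.e. -26.331° + 360° = 333.669°.
sin δ = sin 19.90° × sin 333.669° = -0.15098, so δ = -8.684°.
cos H₀ = −tan(-2.0°) tan(-8.684°) = -0.0053, H₀ = 1.5761 rad.
Bracket: H₀ sin φ sin δ + cos φ cos δ sin H₀ = 1.5761×-0.03490×-0.15098 + 0.99939×0.98854×0.99999 = 0.008305 + 0.987927 = 0.996232.
Q̄ = (S₀/π) × [bracket] = (2706/π) × 0.996232 = 858.10 W/m².
Ratio Q̄_A / Q̄_B = 889.51 / 858.10 = 1.037.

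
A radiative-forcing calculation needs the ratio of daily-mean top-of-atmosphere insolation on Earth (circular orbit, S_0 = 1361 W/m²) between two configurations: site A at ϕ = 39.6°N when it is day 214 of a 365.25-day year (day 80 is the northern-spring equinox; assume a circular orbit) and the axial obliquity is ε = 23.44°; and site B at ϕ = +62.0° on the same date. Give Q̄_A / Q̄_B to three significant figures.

— Configuration A (ϕ=+39.6°):
Solar longitude: L_s = 360° × (214 − 80)/365.25 = 132.074°.
sin δ = sin 23.44° × sin 132.074° = 0.29527, so δ = +17.174°.
cos h₀ = −tan(+39.6°) tan(+17.174°) = -0.2557, h₀ = 1.8293 rad.
Bracket: h₀ sin ϕ sin δ + cos ϕ cos δ sin h₀ = 1.8293×0.63742×0.29527 + 0.77051×0.95541×0.96676 = 0.344294 + 0.711683 = 1.055977.
Q̄ = (S_0/π) × [bracket] = (1361/π) × 1.055977 = 457.47 W/m².
— Configuration B (ϕ=+62.0°):
cos h₀ = −tan(+62.0°) tan(+17.174°) = -0.5812, h₀ = 2.1910 rad.
Bracket: h₀ sin ϕ sin δ + cos ϕ cos δ sin h₀ = 2.1910×0.88295×0.29527 + 0.46947×0.95541×0.81373 = 0.571213 + 0.364987 = 0.936200.
Q̄ = (S_0/π) × [bracket] = (1361/π) × 0.936200 = 405.58 W/m².
Ratio Q̄_A / Q̄_B = 457.47 / 405.58 = 1.128.

Q̄_A / Q̄_B ≈ 1.13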